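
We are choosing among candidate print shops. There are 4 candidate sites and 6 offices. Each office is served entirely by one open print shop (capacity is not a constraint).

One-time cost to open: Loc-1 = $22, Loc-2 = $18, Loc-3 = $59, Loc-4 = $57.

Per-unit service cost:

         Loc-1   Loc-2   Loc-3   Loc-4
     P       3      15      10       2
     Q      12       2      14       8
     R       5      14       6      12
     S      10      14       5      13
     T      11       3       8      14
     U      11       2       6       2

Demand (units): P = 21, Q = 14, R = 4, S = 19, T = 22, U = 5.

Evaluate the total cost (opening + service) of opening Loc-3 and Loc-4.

Total cost: 575

Each office is assigned to its cheapest site among the open ones.
{Loc-3, Loc-4}: P→Loc-4 2·21=42, Q→Loc-4 8·14=112, R→Loc-3 6·4=24, S→Loc-3 5·19=95, T→Loc-3 8·22=176, U→Loc-4 2·5=10. Service 459; fixed 116; total 575.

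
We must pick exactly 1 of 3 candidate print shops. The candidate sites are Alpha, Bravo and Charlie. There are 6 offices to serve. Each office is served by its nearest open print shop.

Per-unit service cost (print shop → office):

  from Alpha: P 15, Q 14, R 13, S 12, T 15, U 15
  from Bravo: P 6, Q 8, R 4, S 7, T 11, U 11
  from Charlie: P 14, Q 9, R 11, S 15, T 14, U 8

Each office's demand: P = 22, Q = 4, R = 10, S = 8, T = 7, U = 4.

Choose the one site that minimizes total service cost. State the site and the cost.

With exactly 1 open, each office uses its cheapest among the chosen.
{Bravo}: P→Bravo 6·22=132, Q→Bravo 8·4=32, R→Bravo 4·10=40, S→Bravo 7·8=56, T→Bravo 11·7=77, U→Bravo 11·4=44. Service cost 381.
{Charlie}: service cost 704
{Alpha}: service cost 777
Among all 3 size-1 choices, {Bravo} is lowest.

Choose Bravo only; total service cost 381.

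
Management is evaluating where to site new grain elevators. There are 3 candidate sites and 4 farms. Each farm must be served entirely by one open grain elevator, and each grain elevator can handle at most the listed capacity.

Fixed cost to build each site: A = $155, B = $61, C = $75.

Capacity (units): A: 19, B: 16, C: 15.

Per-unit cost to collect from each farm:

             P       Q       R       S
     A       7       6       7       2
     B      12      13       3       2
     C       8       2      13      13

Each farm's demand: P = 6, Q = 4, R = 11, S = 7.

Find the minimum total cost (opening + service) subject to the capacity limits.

Minimum total cost: 329

Open {A, B}: P→A 7·6=42, Q→A 6·4=24, R→B 3·11=33, S→A 2·7=14.
Loads: A carries 17/19, B carries 11/16. Service 113; fixed 216; total 329.
Next best feasible plan costs 357.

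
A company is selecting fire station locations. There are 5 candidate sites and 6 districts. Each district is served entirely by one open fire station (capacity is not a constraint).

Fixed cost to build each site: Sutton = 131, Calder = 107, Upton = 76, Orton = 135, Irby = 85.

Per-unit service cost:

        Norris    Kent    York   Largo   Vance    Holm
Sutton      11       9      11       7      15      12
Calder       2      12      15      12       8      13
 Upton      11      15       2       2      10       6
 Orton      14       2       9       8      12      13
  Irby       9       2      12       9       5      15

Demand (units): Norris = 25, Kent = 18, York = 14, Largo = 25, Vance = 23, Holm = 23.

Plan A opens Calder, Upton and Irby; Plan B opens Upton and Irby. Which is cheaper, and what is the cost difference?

Plan A: {Calder, Upton, Irby}: Norris→Calder 2·25=50, Kent→Irby 2·18=36, York→Upton 2·14=28, Largo→Upton 2·25=50, Vance→Irby 5·23=115, Holm→Upton 6·23=138. Service 417; fixed 268; total 685.
Plan B: {Upton, Irby}: Norris→Irby 9·25=225, Kent→Irby 2·18=36, York→Upton 2·14=28, Largo→Upton 2·25=50, Vance→Irby 5·23=115, Holm→Upton 6·23=138. Service 592; fixed 161; total 753.
Difference: |685 − 753| = 68.

Plan A is cheaper by 68.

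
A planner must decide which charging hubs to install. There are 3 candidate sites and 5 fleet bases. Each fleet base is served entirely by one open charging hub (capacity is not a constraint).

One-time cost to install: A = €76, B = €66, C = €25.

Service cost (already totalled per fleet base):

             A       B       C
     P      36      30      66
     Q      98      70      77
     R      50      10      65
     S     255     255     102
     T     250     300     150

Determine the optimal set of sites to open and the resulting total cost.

Open B and C; minimum total cost 453.

For any fixed open set, each fleet base goes to its cheapest open site; total = fixed + service.
{B, C}: P→B 30, Q→B 70, R→B 10, S→C 102, T→C 150. Service 362; fixed 91; total 453.
{C}: service 460 + fixed 25 = 485
{A, C}: service 415 + fixed 101 = 516
{A, B, C}: service 362 + fixed 167 = 529
No other subset beats 453.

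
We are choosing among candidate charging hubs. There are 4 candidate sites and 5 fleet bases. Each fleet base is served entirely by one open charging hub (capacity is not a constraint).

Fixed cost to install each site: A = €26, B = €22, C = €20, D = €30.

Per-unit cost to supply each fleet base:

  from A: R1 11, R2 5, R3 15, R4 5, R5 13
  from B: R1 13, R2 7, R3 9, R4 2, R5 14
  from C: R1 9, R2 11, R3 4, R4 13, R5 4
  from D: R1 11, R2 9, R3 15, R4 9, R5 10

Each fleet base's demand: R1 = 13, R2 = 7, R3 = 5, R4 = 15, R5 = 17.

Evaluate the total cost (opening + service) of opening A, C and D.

Total cost: 391

Each fleet base is assigned to its cheapest site among the open ones.
{A, C, D}: R1→C 9·13=117, R2→A 5·7=35, R3→C 4·5=20, R4→A 5·15=75, R5→C 4·17=68. Service 315; fixed 76; total 391.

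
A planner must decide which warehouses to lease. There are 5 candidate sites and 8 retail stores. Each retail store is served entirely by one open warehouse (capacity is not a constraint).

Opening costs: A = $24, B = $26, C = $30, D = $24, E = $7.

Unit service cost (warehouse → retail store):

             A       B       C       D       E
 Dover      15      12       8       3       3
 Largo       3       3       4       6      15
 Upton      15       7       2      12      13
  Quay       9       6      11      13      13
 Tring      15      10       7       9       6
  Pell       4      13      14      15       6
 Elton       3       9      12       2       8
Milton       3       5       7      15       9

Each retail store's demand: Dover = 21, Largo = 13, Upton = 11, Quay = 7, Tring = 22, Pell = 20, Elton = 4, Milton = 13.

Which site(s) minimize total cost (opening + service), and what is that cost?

Open A, C and E; minimum total cost 511.

For any fixed open set, each retail store goes to its cheapest open site; total = fixed + service.
{A, C, E}: Dover→E 3·21=63, Largo→A 3·13=39, Upton→C 2·11=22, Quay→A 9·7=63, Tring→E 6·22=132, Pell→A 4·20=80, Elton→A 3·4=12, Milton→A 3·13=39. Service 450; fixed 61; total 511.
{A, B, C, E}: service 429 + fixed 87 = 516
{A, C, D, E}: service 446 + fixed 85 = 531
{A, B, C, D, E}: Dover→D 3·21=63, Largo→A 3·13=39, Upton→C 2·11=22, Quay→B 6·7=42, Tring→E 6·22=132, Pell→A 4·20=80, Elton→D 2·4=8, Milton→A 3·13=39. Service 425; fixed 111; total 536.
No other subset beats 511.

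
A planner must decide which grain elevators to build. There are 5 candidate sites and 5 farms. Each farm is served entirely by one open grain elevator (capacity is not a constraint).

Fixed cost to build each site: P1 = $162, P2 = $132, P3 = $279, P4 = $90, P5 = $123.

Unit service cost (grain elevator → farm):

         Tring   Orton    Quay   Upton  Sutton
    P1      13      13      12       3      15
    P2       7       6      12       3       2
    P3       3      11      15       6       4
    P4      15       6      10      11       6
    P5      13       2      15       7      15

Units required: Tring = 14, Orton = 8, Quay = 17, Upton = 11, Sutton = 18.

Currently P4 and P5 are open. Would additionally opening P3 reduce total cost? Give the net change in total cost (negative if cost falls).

Current service cost with {P4, P5}: 553.
Adding P3: each farm re-picks its cheapest; new service cost 366, saving 187.
Extra fixed cost: 279. Net change = 279 − 187 = 92.
(Totals: 766 → 858.)

No — net change +92 (cost rises by 92).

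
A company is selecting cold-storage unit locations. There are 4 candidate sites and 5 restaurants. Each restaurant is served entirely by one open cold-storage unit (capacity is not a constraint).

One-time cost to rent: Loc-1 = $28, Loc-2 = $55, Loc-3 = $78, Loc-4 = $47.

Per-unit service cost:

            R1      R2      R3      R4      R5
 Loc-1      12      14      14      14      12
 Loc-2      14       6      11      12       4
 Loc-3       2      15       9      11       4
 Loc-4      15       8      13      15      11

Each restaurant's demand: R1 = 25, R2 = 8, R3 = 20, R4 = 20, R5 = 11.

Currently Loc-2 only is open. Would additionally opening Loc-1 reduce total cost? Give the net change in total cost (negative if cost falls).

Yes — net change −22 (cost falls by 22).

Current service cost with {Loc-2}: 902.
Adding Loc-1: each restaurant re-picks its cheapest; new service cost 852, saving 50.
Extra fixed cost: 28. Net change = 28 − 50 = -22.
(Totals: 957 → 935.)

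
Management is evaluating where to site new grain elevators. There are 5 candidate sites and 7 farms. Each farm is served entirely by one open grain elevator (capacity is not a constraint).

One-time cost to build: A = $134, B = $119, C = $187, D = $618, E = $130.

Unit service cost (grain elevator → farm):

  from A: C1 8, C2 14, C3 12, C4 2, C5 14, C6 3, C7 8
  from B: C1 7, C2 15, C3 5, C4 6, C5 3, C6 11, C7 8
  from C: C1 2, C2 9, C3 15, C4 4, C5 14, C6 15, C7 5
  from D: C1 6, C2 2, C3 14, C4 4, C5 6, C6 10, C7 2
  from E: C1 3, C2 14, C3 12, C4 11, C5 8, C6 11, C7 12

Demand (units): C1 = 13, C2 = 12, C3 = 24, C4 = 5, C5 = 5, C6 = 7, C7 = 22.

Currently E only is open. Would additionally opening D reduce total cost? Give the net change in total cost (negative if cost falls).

No — net change +202 (cost rises by 202).

Current service cost with {E}: 931.
Adding D: each farm re-picks its cheapest; new service cost 515, saving 416.
Extra fixed cost: 618. Net change = 618 − 416 = 202.
(Totals: 1061 → 1263.)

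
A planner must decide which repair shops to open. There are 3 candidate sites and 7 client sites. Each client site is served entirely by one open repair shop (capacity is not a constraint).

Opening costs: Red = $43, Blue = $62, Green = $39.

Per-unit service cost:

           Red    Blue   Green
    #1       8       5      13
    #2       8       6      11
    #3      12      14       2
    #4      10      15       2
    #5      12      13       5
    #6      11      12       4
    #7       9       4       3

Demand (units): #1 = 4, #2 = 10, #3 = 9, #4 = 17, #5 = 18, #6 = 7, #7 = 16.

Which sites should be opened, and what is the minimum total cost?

Open Blue and Green; minimum total cost 399.

For any fixed open set, each client site goes to its cheapest open site; total = fixed + service.
{Blue, Green}: #1→Blue 5·4=20, #2→Blue 6·10=60, #3→Green 2·9=18, #4→Green 2·17=34, #5→Green 5·18=90, #6→Green 4·7=28, #7→Green 3·16=48. Service 298; fixed 101; total 399.
{Red, Green}: service 330 + fixed 82 = 412
{Green}: #1→Green 13·4=52, #2→Green 11·10=110, #3→Green 2·9=18, #4→Green 2·17=34, #5→Green 5·18=90, #6→Green 4·7=28, #7→Green 3·16=48. Service 380; fixed 39; total 419.
{Red, Blue, Green}: service 298 + fixed 144 = 442
(All 7 nonempty subsets were checked; Blue and Green is lowest.)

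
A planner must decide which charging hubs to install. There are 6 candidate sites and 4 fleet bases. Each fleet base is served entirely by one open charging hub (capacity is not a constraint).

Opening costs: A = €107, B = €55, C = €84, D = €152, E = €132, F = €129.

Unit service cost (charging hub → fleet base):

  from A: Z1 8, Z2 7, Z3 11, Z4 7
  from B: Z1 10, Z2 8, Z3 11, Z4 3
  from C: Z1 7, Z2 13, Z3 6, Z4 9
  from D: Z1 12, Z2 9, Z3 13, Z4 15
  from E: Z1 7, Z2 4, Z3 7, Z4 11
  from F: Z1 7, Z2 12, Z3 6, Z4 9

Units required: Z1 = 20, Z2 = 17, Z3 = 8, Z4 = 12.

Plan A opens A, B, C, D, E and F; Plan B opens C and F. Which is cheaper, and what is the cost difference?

Plan B is cheaper by 238.

Plan A: {A, B, C, D, E, F}: Z1→C 7·20=140, Z2→E 4·17=68, Z3→C 6·8=48, Z4→B 3·12=36. Service 292; fixed 659; total 951.
Plan B: {C, F}: Z1→C 7·20=140, Z2→F 12·17=204, Z3→C 6·8=48, Z4→C 9·12=108. Service 500; fixed 213; total 713.
Difference: |951 − 713| = 238.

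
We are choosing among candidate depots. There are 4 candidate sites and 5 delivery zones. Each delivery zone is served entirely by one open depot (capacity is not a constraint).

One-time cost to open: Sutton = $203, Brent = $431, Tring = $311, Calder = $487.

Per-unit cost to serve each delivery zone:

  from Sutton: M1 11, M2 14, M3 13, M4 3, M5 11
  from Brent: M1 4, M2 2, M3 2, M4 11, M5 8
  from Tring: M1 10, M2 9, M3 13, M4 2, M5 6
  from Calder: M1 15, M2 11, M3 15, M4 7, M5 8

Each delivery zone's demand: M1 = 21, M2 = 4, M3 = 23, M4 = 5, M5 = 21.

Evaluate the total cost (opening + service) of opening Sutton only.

Total cost: 1035

Each delivery zone is assigned to its cheapest site among the open ones.
{Sutton}: M1→Sutton 11·21=231, M2→Sutton 14·4=56, M3→Sutton 13·23=299, M4→Sutton 3·5=15, M5→Sutton 11·21=231. Service 832; fixed 203; total 1035.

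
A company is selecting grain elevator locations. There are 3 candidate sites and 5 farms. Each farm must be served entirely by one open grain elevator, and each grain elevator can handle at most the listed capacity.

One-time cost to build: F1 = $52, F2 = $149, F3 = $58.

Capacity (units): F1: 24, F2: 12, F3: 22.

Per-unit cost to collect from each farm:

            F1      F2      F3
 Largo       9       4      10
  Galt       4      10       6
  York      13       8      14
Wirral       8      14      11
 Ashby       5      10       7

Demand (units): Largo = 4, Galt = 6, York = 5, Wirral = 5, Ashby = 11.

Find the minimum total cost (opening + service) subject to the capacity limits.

Open {F1, F3}: Largo→F3 10·4=40, Galt→F1 4·6=24, York→F3 14·5=70, Wirral→F1 8·5=40, Ashby→F1 5·11=55.
Loads: F1 carries 22/24, F3 carries 9/22. Service 229; fixed 110; total 339.
Next best feasible plan costs 346.

Minimum total cost: 339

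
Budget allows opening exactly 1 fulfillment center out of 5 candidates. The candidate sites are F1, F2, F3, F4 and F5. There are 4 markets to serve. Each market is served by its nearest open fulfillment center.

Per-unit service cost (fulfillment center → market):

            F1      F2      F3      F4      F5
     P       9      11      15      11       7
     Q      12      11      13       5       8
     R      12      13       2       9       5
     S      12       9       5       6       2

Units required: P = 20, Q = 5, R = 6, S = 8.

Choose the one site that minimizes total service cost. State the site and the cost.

With exactly 1 open, each market uses its cheapest among the chosen.
{F5}: P→F5 7·20=140, Q→F5 8·5=40, R→F5 5·6=30, S→F5 2·8=16. Service cost 226.
{F4}: service cost 347
{F1}: service cost 408
Among all 5 size-1 choices, {F5} is lowest.

Choose F5 only; total service cost 226.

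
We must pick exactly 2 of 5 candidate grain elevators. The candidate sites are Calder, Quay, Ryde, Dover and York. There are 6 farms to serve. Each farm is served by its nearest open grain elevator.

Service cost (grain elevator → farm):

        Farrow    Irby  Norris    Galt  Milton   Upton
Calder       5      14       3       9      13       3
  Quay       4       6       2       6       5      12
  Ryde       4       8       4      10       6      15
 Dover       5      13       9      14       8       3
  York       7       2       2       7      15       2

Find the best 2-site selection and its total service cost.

Choose Quay and York; total service cost 21.

With exactly 2 open, each farm uses its cheapest among the chosen.
{Quay, York}: Farrow→Quay 4, Irby→York 2, Norris→Quay 2, Galt→Quay 6, Milton→Quay 5, Upton→York 2. Service cost 21.
{Ryde, York}: service cost 23
{Calder, Quay}: service cost 26
Among all 10 size-2 choices, {Quay, York} is lowest.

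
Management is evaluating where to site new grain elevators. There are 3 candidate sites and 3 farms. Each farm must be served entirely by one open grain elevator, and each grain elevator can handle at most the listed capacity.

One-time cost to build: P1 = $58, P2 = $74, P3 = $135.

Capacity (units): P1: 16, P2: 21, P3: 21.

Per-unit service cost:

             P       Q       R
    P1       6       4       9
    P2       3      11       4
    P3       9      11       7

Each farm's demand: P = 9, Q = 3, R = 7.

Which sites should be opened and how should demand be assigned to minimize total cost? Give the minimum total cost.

Open {P2}: P→P2 3·9=27, Q→P2 11·3=33, R→P2 4·7=28.
Loads: P2 carries 19/21. Service 88; fixed 74; total 162.
Next best feasible plan costs 199.

Minimum total cost: 162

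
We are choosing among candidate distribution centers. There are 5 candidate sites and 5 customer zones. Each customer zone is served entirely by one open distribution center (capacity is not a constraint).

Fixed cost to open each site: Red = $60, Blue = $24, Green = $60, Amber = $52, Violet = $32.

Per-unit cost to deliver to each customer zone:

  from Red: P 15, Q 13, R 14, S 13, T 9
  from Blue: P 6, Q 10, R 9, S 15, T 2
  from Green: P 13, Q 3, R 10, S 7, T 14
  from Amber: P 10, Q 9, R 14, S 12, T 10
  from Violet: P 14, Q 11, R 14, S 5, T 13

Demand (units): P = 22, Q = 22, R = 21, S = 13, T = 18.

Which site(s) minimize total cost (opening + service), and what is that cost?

For any fixed open set, each customer zone goes to its cheapest open site; total = fixed + service.
{Blue, Green}: P→Blue 6·22=132, Q→Green 3·22=66, R→Blue 9·21=189, S→Green 7·13=91, T→Blue 2·18=36. Service 514; fixed 84; total 598.
{Blue, Green, Violet}: service 488 + fixed 116 = 604
{Blue, Green, Amber}: service 514 + fixed 136 = 650
{Red, Blue, Green, Amber, Violet}: service 488 + fixed 228 = 716
No other subset beats 598.

Open Blue and Green; minimum total cost 598.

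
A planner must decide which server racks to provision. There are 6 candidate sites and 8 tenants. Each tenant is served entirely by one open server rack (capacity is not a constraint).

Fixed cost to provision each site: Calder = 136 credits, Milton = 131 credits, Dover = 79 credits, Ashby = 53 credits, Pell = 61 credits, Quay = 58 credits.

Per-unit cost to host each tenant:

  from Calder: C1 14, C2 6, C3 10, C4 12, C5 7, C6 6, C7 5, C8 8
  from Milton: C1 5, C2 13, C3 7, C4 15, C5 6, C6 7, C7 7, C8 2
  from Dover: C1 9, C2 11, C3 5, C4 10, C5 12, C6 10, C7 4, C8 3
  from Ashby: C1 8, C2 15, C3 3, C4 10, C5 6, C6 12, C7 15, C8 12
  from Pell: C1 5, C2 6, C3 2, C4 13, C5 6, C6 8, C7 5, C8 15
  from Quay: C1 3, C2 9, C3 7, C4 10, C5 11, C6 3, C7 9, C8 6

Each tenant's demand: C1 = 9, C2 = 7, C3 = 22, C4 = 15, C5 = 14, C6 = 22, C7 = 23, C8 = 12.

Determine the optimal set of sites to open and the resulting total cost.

For any fixed open set, each tenant goes to its cheapest open site; total = fixed + service.
{Pell, Quay}: C1→Quay 3·9=27, C2→Pell 6·7=42, C3→Pell 2·22=44, C4→Quay 10·15=150, C5→Pell 6·14=84, C6→Quay 3·22=66, C7→Pell 5·23=115, C8→Quay 6·12=72. Service 600; fixed 119; total 719.
{Dover, Pell, Quay}: service 541 + fixed 198 = 739
{Ashby, Pell, Quay}: service 600 + fixed 172 = 772
{Calder, Milton, Dover, Ashby, Pell, Quay}: service 529 + fixed 518 = 1047
No other subset beats 719.

Open Pell and Quay; minimum total cost 719.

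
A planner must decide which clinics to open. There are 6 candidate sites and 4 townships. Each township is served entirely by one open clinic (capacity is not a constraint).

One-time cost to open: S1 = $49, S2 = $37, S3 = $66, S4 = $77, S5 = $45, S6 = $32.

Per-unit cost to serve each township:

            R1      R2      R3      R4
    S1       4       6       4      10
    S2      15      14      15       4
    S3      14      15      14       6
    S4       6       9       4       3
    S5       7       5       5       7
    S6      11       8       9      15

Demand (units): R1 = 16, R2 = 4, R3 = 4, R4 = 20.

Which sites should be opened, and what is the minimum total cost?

For any fixed open set, each township goes to its cheapest open site; total = fixed + service.
{S1, S2}: R1→S1 4·16=64, R2→S1 6·4=24, R3→S1 4·4=16, R4→S2 4·20=80. Service 184; fixed 86; total 270.
{S4}: service 208 + fixed 77 = 285
{S1, S4}: service 164 + fixed 126 = 290
{S1, S2, S3, S4, S5, S6}: R1→S1 4·16=64, R2→S5 5·4=20, R3→S1 4·4=16, R4→S4 3·20=60. Service 160; fixed 306; total 466.
No other subset beats 270.

Open S1 and S2; minimum total cost 270.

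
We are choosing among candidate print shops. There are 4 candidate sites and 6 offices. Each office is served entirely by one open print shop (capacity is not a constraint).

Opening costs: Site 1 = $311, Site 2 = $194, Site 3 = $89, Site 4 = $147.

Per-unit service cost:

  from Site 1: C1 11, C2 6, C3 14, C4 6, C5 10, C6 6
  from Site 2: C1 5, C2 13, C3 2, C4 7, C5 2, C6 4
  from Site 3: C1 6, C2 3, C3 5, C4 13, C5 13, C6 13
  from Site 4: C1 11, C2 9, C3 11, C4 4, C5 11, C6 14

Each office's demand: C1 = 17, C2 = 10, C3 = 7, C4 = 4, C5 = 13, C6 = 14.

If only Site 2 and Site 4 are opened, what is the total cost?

Total cost: 628

Each office is assigned to its cheapest site among the open ones.
{Site 2, Site 4}: C1→Site 2 5·17=85, C2→Site 4 9·10=90, C3→Site 2 2·7=14, C4→Site 4 4·4=16, C5→Site 2 2·13=26, C6→Site 2 4·14=56. Service 287; fixed 341; total 628.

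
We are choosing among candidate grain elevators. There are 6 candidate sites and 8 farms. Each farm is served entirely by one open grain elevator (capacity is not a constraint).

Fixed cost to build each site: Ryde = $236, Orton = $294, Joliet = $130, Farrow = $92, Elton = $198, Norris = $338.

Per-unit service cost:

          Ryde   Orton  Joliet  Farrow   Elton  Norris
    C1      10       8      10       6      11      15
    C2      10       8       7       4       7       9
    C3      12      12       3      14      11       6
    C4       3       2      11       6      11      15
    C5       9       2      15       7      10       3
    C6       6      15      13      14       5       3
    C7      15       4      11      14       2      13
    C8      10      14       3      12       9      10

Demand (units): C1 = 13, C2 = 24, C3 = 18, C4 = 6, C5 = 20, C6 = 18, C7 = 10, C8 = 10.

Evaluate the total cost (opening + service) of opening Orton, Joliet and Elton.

Each farm is assigned to its cheapest site among the open ones.
{Orton, Joliet, Elton}: C1→Orton 8·13=104, C2→Joliet 7·24=168, C3→Joliet 3·18=54, C4→Orton 2·6=12, C5→Orton 2·20=40, C6→Elton 5·18=90, C7→Elton 2·10=20, C8→Joliet 3·10=30. Service 518; fixed 622; total 1140.

Total cost: 1140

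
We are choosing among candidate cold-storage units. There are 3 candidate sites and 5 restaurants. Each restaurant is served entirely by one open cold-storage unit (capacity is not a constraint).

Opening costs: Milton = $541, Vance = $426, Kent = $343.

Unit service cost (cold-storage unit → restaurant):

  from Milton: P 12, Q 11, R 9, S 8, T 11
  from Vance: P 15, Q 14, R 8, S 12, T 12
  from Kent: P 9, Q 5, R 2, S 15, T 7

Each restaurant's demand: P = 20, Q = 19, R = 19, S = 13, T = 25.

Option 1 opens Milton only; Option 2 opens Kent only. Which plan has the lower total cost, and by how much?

Option 2 is cheaper by 514.

Option 1: {Milton}: P→Milton 12·20=240, Q→Milton 11·19=209, R→Milton 9·19=171, S→Milton 8·13=104, T→Milton 11·25=275. Service 999; fixed 541; total 1540.
Option 2: {Kent}: P→Kent 9·20=180, Q→Kent 5·19=95, R→Kent 2·19=38, S→Kent 15·13=195, T→Kent 7·25=175. Service 683; fixed 343; total 1026.
Difference: |1540 − 1026| = 514.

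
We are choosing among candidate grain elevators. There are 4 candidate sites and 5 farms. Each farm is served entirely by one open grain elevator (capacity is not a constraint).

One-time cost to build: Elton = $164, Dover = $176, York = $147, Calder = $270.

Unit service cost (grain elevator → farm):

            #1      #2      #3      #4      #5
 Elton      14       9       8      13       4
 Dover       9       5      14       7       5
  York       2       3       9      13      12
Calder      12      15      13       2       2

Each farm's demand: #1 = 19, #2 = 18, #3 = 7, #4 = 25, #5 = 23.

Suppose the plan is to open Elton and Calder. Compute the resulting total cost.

Total cost: 976

Each farm is assigned to its cheapest site among the open ones.
{Elton, Calder}: #1→Calder 12·19=228, #2→Elton 9·18=162, #3→Elton 8·7=56, #4→Calder 2·25=50, #5→Calder 2·23=46. Service 542; fixed 434; total 976.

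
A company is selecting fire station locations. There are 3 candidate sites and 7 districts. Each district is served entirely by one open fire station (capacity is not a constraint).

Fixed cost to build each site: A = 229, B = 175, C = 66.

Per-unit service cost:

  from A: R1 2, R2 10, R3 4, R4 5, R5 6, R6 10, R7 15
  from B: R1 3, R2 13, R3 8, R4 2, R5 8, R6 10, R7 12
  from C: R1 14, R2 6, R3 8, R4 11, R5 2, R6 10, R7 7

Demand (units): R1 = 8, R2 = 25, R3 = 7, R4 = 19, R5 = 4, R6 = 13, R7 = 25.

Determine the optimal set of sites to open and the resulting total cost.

For any fixed open set, each district goes to its cheapest open site; total = fixed + service.
{B, C}: R1→B 3·8=24, R2→C 6·25=150, R3→B 8·7=56, R4→B 2·19=38, R5→C 2·4=8, R6→B 10·13=130, R7→C 7·25=175. Service 581; fixed 241; total 822.
{A, C}: service 602 + fixed 295 = 897
{C}: R1→C 14·8=112, R2→C 6·25=150, R3→C 8·7=56, R4→C 11·19=209, R5→C 2·4=8, R6→C 10·13=130, R7→C 7·25=175. Service 840; fixed 66; total 906.
{A, B, C}: service 545 + fixed 470 = 1015
(All 7 nonempty subsets were checked; B and C is lowest.)

Open B and C; minimum total cost 822.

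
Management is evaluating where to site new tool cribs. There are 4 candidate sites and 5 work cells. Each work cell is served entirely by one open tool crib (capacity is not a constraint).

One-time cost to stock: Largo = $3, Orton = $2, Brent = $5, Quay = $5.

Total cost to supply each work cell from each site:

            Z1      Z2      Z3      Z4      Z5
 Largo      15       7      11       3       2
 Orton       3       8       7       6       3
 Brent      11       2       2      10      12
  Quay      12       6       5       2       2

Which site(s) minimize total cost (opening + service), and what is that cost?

For any fixed open set, each work cell goes to its cheapest open site; total = fixed + service.
{Largo, Orton, Brent}: Z1→Orton 3, Z2→Brent 2, Z3→Brent 2, Z4→Largo 3, Z5→Largo 2. Service 12; fixed 10; total 22.
{Orton, Brent}: Z1→Orton 3, Z2→Brent 2, Z3→Brent 2, Z4→Orton 6, Z5→Orton 3. Service 16; fixed 7; total 23.
{Orton, Brent, Quay}: service 11 + fixed 12 = 23
{Largo, Orton, Brent, Quay}: service 11 + fixed 15 = 26
No other subset beats 22.

Open Largo, Orton and Brent; minimum total cost 22.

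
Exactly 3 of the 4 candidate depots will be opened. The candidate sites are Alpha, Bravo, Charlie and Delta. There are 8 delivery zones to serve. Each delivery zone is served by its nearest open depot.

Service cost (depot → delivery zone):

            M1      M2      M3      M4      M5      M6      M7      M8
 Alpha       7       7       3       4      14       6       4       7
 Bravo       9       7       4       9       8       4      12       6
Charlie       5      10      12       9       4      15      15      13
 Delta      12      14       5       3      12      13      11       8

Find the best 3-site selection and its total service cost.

With exactly 3 open, each delivery zone uses its cheapest among the chosen.
{Alpha, Bravo, Charlie}: M1→Charlie 5, M2→Alpha 7, M3→Alpha 3, M4→Alpha 4, M5→Charlie 4, M6→Bravo 4, M7→Alpha 4, M8→Bravo 6. Service cost 37.
{Alpha, Charlie, Delta}: service cost 39
{Alpha, Bravo, Delta}: service cost 42
Among all 4 size-3 choices, {Alpha, Bravo, Charlie} is lowest.

Choose Alpha, Bravo and Charlie; total service cost 37.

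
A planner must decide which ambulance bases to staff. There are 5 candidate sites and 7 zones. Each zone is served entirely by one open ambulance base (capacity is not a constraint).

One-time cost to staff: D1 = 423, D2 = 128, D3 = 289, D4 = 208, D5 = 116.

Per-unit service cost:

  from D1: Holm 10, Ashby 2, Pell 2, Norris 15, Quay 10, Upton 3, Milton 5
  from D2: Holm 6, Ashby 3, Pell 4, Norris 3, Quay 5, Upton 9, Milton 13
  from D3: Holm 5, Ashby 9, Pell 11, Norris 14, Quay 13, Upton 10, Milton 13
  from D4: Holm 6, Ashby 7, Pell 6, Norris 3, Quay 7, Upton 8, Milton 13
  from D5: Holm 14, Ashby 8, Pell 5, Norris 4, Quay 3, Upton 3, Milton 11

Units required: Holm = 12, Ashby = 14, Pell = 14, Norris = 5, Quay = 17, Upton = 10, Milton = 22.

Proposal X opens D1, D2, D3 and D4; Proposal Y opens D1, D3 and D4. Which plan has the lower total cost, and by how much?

Proposal Y is cheaper by 94.

Proposal X: {D1, D2, D3, D4}: Holm→D3 5·12=60, Ashby→D1 2·14=28, Pell→D1 2·14=28, Norris→D2 3·5=15, Quay→D2 5·17=85, Upton→D1 3·10=30, Milton→D1 5·22=110. Service 356; fixed 1048; total 1404.
Proposal Y: {D1, D3, D4}: Holm→D3 5·12=60, Ashby→D1 2·14=28, Pell→D1 2·14=28, Norris→D4 3·5=15, Quay→D4 7·17=119, Upton→D1 3·10=30, Milton→D1 5·22=110. Service 390; fixed 920; total 1310.
Difference: |1404 − 1310| = 94.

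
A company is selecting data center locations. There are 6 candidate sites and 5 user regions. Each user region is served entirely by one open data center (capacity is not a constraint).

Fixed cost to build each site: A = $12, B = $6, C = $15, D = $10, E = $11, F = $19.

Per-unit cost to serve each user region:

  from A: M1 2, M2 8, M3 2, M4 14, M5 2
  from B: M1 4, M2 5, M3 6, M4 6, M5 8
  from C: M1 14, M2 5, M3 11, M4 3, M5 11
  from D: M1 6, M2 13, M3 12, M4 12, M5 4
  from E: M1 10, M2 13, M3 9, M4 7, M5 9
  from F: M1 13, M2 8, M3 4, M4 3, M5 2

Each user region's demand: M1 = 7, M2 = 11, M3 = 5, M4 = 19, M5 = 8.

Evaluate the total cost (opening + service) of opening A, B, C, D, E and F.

Each user region is assigned to its cheapest site among the open ones.
{A, B, C, D, E, F}: M1→A 2·7=14, M2→B 5·11=55, M3→A 2·5=10, M4→C 3·19=57, M5→A 2·8=16. Service 152; fixed 73; total 225.

Total cost: 225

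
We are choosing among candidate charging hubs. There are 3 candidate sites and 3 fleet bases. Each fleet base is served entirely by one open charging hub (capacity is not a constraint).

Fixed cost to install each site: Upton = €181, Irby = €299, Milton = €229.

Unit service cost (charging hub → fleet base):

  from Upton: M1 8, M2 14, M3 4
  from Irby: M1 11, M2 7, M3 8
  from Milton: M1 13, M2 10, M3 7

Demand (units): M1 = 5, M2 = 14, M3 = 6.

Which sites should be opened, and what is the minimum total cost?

Open Upton only; minimum total cost 441.

For any fixed open set, each fleet base goes to its cheapest open site; total = fixed + service.
{Upton}: M1→Upton 8·5=40, M2→Upton 14·14=196, M3→Upton 4·6=24. Service 260; fixed 181; total 441.
{Milton}: M1→Milton 13·5=65, M2→Milton 10·14=140, M3→Milton 7·6=42. Service 247; fixed 229; total 476.
{Irby}: M1→Irby 11·5=55, M2→Irby 7·14=98, M3→Irby 8·6=48. Service 201; fixed 299; total 500.
{Upton, Irby, Milton}: service 162 + fixed 709 = 871
No other subset beats 441.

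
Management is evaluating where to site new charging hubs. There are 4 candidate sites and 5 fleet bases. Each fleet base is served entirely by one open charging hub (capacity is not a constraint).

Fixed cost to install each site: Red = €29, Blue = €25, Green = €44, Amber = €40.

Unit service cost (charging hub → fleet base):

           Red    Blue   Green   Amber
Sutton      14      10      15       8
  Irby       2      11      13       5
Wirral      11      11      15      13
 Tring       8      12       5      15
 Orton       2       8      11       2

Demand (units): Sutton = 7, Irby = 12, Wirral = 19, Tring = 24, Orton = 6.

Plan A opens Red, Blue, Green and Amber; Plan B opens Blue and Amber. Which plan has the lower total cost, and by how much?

Plan A: {Red, Blue, Green, Amber}: Sutton→Amber 8·7=56, Irby→Red 2·12=24, Wirral→Red 11·19=209, Tring→Green 5·24=120, Orton→Red 2·6=12. Service 421; fixed 138; total 559.
Plan B: {Blue, Amber}: Sutton→Amber 8·7=56, Irby→Amber 5·12=60, Wirral→Blue 11·19=209, Tring→Blue 12·24=288, Orton→Amber 2·6=12. Service 625; fixed 65; total 690.
Difference: |559 − 690| = 131.

Plan A is cheaper by 131.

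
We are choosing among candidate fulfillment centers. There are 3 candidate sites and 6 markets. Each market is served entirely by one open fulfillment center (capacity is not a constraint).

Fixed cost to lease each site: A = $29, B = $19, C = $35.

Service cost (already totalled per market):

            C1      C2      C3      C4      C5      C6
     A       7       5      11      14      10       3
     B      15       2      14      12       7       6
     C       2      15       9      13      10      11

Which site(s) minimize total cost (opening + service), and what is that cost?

Open B only; minimum total cost 75.

For any fixed open set, each market goes to its cheapest open site; total = fixed + service.
{B}: C1→B 15, C2→B 2, C3→B 14, C4→B 12, C5→B 7, C6→B 6. Service 56; fixed 19; total 75.
{A}: service 50 + fixed 29 = 79
{A, B}: service 42 + fixed 48 = 90
{A, B, C}: service 35 + fixed 83 = 118
No other subset beats 75.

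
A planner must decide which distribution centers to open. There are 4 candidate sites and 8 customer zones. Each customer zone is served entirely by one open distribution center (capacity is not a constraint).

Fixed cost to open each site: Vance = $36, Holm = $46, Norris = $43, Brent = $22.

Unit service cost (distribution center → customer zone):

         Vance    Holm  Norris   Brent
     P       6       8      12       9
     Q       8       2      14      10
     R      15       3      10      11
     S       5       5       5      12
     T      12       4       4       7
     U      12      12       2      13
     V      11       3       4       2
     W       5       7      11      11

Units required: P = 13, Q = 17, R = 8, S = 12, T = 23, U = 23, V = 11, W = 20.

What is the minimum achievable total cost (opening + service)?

For any fixed open set, each customer zone goes to its cheapest open site; total = fixed + service.
{Vance, Holm, Norris}: P→Vance 6·13=78, Q→Holm 2·17=34, R→Holm 3·8=24, S→Vance 5·12=60, T→Holm 4·23=92, U→Norris 2·23=46, V→Holm 3·11=33, W→Vance 5·20=100. Service 467; fixed 125; total 592.
{Vance, Holm, Norris, Brent}: service 456 + fixed 147 = 603
{Holm, Norris}: P→Holm 8·13=104, Q→Holm 2·17=34, R→Holm 3·8=24, S→Holm 5·12=60, T→Holm 4·23=92, U→Norris 2·23=46, V→Holm 3·11=33, W→Holm 7·20=140. Service 533; fixed 89; total 622.
{Brent}: service 1221 + fixed 22 = 1243
(All 15 nonempty subsets were checked; Vance, Holm and Norris is lowest.)

Minimum total cost: 592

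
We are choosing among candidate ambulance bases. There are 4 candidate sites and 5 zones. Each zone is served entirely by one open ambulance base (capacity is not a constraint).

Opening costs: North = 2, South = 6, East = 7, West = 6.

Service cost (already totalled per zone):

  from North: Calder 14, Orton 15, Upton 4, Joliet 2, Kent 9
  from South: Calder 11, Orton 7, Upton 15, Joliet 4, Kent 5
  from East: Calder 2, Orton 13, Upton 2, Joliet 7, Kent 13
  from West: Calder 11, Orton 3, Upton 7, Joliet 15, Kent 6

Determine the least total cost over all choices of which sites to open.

Minimum total cost: 30

For any fixed open set, each zone goes to its cheapest open site; total = fixed + service.
{North, East, West}: Calder→East 2, Orton→West 3, Upton→East 2, Joliet→North 2, Kent→West 6. Service 15; fixed 15; total 30.
{North, South, East}: service 18 + fixed 15 = 33
{South, East}: service 20 + fixed 13 = 33
{North, South, East, West}: Calder→East 2, Orton→West 3, Upton→East 2, Joliet→North 2, Kent→South 5. Service 14; fixed 21; total 35.
No other subset beats 30.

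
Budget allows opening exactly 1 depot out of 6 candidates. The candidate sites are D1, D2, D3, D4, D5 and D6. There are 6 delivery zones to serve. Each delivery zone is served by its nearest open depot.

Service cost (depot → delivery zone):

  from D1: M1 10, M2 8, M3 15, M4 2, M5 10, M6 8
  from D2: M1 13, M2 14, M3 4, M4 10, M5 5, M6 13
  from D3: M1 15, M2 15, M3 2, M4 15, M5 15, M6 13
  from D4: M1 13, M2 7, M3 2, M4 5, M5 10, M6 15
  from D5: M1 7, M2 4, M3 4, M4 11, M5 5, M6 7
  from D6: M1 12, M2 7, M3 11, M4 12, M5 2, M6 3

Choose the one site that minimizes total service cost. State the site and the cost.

Choose D5 only; total service cost 38.

With exactly 1 open, each delivery zone uses its cheapest among the chosen.
{D5}: M1→D5 7, M2→D5 4, M3→D5 4, M4→D5 11, M5→D5 5, M6→D5 7. Service cost 38.
{D6}: service cost 47
{D4}: service cost 52
Among all 6 size-1 choices, {D5} is lowest.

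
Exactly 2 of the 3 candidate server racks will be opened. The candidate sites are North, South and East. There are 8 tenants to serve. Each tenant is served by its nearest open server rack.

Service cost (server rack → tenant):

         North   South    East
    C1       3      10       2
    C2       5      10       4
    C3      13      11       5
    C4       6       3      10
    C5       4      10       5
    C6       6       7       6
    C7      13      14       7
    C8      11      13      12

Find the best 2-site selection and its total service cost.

With exactly 2 open, each tenant uses its cheapest among the chosen.
{South, East}: C1→East 2, C2→East 4, C3→East 5, C4→South 3, C5→East 5, C6→East 6, C7→East 7, C8→East 12. Service cost 44.
{North, East}: service cost 45
{North, South}: service cost 56
Among all 3 size-2 choices, {South, East} is lowest.

Choose South and East; total service cost 44.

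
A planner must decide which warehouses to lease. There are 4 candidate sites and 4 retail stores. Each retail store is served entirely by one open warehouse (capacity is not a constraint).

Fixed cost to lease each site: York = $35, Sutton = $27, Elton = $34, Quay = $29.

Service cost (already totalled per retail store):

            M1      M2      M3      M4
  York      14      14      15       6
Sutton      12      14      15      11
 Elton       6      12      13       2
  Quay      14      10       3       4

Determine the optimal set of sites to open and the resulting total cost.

For any fixed open set, each retail store goes to its cheapest open site; total = fixed + service.
{Quay}: M1→Quay 14, M2→Quay 10, M3→Quay 3, M4→Quay 4. Service 31; fixed 29; total 60.
{Elton}: M1→Elton 6, M2→Elton 12, M3→Elton 13, M4→Elton 2. Service 33; fixed 34; total 67.
{Sutton}: M1→Sutton 12, M2→Sutton 14, M3→Sutton 15, M4→Sutton 11. Service 52; fixed 27; total 79.
{York, Sutton, Elton, Quay}: service 21 + fixed 125 = 146
(All 15 nonempty subsets were checked; Quay only is lowest.)

Open Quay only; minimum total cost 60.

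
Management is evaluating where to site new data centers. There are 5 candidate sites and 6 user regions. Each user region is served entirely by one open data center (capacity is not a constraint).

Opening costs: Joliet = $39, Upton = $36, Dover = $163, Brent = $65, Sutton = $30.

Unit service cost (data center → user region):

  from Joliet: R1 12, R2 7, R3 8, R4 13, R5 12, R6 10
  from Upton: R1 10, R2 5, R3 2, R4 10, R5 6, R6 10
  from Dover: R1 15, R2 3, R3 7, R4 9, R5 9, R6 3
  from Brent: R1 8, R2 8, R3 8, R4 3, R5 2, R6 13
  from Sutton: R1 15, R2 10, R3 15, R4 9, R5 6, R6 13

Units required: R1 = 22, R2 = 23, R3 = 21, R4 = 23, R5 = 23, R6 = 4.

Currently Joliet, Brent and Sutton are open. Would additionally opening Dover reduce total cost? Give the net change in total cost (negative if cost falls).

No — net change +22 (cost rises by 22).

Current service cost with {Joliet, Brent, Sutton}: 660.
Adding Dover: each user region re-picks its cheapest; new service cost 519, saving 141.
Extra fixed cost: 163. Net change = 163 − 141 = 22.
(Totals: 794 → 816.)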